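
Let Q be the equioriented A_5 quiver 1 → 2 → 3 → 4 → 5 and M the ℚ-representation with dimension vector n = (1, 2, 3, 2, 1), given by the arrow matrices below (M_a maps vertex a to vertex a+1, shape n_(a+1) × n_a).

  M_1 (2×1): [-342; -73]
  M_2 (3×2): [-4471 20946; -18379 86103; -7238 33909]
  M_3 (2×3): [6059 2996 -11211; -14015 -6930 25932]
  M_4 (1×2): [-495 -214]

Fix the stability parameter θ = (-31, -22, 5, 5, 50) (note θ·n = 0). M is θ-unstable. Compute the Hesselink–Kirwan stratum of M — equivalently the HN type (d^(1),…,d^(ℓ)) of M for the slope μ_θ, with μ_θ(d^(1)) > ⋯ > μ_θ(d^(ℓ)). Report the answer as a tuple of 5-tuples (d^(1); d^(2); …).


Barcode: M ≅ I[1,5], I[2,4], I[3,3]. HN layers by μ_θ (4 steps, strictly decreasing):
  μ^(1)=50; μ^(2)=5; μ^(3)=-22; μ^(4)=-31

((0, 0, 0, 0, 1); (0, 0, 3, 2, 0); (0, 2, 0, 0, 0); (1, 0, 0, 0, 0))


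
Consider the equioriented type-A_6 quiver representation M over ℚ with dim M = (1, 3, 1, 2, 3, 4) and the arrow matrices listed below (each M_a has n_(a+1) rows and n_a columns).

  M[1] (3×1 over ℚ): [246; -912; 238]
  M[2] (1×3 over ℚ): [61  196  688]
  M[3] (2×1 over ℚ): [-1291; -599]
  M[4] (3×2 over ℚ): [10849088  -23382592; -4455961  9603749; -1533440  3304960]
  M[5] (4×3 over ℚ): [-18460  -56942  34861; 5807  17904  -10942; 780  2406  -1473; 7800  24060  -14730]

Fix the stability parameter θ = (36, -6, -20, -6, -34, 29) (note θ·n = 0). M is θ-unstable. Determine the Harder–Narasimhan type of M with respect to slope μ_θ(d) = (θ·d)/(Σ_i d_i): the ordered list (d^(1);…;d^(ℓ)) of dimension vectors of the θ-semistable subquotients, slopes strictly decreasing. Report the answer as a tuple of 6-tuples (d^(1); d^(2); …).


Interval decomposition of M: I[1,4], I[2,2]^2, I[4,6], I[5,5], I[5,6], I[6,6]^2.
HN type (ℓ=5): μ^(1)=29; μ^(2)=1; μ^(3)=-6; μ^(4)=-20; μ^(5)=-34

((0, 0, 0, 0, 0, 4); (1, 1, 1, 1, 0, 0); (0, 2, 0, 0, 0, 0); (0, 0, 0, 1, 1, 0); (0, 0, 0, 0, 2, 0))


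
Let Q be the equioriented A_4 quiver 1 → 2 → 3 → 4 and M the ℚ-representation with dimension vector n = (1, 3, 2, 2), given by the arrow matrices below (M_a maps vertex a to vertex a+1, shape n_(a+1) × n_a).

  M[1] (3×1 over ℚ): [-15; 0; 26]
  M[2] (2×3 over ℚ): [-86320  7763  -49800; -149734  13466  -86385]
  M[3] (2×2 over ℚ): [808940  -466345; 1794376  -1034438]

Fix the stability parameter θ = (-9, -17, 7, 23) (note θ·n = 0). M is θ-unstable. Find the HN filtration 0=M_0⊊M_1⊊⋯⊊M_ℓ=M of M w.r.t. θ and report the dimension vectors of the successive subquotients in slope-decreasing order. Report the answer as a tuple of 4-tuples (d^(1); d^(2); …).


Via rank(M_{q-1}∘⋯∘M_p): M ≅ I[1,2], I[2,3], I[2,4], I[4,4].
μ_θ-semistable layers: μ^(1)=23; μ^(2)=7; μ^(3)=-13; μ^(4)=-17

((0, 0, 0, 2); (0, 0, 2, 0); (1, 1, 0, 0); (0, 2, 0, 0))


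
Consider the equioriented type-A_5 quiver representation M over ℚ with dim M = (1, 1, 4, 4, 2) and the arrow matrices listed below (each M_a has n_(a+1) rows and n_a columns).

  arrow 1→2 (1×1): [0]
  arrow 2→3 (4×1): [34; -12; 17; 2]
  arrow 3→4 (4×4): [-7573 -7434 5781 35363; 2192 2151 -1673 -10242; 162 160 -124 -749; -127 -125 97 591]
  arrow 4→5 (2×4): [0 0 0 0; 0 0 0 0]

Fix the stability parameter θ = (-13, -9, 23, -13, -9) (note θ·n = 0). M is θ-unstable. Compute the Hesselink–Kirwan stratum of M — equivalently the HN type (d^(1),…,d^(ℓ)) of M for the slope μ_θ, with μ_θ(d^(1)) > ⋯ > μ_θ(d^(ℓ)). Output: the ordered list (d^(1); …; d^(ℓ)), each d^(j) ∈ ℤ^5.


Via rank(M_{q-1}∘⋯∘M_p): M ≅ I[1,1], I[2,4], I[3,4]^3, I[5,5]^2.
μ_θ-semistable layers: μ^(1)=5; μ^(2)=-9; μ^(3)=-13

((0, 0, 4, 4, 0); (0, 1, 0, 0, 2); (1, 0, 0, 0, 0))


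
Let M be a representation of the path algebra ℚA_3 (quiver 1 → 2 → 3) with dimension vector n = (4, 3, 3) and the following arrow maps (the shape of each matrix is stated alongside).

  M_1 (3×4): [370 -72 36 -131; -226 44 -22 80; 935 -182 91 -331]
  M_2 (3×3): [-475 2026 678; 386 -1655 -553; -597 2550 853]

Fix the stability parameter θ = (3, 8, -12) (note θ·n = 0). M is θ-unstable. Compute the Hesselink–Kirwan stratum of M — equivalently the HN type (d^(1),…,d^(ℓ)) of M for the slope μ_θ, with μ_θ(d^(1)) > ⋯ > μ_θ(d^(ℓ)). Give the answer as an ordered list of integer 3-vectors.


Interval decomposition of M: I[1,1]^2, I[1,3]^2, I[2,3].
HN type (ℓ=3): μ^(1)=3; μ^(2)=-1/3; μ^(3)=-2

((2, 0, 0); (2, 2, 2); (0, 1, 1))


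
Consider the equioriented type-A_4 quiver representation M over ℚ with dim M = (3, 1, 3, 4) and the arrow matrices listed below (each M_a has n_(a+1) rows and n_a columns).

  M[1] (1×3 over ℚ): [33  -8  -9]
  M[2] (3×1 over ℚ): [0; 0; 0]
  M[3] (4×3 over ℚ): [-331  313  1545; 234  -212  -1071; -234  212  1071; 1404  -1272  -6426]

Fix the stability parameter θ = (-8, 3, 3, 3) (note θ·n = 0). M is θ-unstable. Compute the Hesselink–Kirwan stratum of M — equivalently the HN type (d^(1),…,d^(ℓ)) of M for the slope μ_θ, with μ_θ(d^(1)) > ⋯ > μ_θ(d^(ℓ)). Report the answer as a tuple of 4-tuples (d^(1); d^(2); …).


Barcode: M ≅ I[1,1]^2, I[1,2], I[3,3], I[3,4]^2, I[4,4]^2. HN layers by μ_θ (2 steps, strictly decreasing):
  μ^(1)=3; μ^(2)=-8

((0, 1, 3, 4); (3, 0, 0, 0))


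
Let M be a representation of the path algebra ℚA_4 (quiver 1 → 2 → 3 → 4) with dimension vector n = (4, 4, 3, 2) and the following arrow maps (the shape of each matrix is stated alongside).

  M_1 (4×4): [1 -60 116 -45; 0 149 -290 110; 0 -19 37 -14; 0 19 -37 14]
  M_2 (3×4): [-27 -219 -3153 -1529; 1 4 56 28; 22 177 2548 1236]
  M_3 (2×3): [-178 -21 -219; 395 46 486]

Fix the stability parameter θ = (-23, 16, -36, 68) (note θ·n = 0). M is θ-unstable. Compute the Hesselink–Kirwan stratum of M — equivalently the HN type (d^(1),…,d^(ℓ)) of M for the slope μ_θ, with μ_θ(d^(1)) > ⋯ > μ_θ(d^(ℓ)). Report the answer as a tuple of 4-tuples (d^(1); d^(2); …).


Interval decomposition of M: I[1,1], I[1,3], I[1,4]^2, I[2,2].
HN type (ℓ=4): μ^(1)=68; μ^(2)=16; μ^(3)=-10; μ^(4)=-23

((0, 0, 0, 2); (0, 1, 0, 0); (0, 3, 3, 0); (4, 0, 0, 0))


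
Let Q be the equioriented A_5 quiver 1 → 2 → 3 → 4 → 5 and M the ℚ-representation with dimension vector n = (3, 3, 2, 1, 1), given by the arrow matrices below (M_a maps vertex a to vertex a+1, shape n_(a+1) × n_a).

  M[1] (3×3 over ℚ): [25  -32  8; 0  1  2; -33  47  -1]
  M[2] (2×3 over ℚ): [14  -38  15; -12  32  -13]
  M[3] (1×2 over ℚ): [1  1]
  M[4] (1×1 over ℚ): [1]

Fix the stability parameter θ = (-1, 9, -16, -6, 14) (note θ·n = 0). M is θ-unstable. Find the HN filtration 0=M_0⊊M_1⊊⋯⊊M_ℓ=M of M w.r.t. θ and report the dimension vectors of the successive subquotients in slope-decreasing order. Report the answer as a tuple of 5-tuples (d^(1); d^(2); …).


Barcode: M ≅ I[1,2], I[1,3], I[1,5]. HN layers by μ_θ (5 steps, strictly decreasing):
  μ^(1)=14; μ^(2)=9; μ^(3)=-1; μ^(4)=-8/3; μ^(5)=-7/2

((0, 0, 0, 0, 1); (0, 1, 0, 0, 0); (1, 0, 0, 0, 0); (1, 1, 1, 0, 0); (1, 1, 1, 1, 0))


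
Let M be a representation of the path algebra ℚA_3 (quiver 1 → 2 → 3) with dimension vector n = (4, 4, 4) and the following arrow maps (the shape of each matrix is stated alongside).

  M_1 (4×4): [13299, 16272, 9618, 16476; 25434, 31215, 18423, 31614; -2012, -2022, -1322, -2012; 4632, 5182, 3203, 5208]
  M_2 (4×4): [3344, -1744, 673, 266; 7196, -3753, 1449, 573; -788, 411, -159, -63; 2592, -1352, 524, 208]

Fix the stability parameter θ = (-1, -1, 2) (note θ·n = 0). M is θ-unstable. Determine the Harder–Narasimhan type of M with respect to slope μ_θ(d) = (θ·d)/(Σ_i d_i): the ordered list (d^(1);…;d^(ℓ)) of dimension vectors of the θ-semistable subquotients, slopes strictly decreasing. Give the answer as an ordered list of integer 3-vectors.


Via rank(M_{q-1}∘⋯∘M_p): M ≅ I[1,1], I[1,2]^2, I[1,3], I[2,3], I[3,3]^2.
μ_θ-semistable layers: μ^(1)=2; μ^(2)=-1

((0, 0, 4); (4, 4, 0))


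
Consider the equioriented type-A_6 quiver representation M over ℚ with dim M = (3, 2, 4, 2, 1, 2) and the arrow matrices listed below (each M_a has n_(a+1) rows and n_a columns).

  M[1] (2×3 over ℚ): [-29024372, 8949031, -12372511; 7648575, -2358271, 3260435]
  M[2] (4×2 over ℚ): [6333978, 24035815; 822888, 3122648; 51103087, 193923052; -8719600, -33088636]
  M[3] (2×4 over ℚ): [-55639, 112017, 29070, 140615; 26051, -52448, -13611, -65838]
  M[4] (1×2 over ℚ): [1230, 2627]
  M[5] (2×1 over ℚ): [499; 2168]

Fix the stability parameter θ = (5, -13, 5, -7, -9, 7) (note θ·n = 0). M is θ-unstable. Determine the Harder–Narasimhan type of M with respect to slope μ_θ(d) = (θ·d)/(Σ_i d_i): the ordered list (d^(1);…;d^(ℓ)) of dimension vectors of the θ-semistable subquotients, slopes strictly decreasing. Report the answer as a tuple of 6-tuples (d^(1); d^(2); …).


Via rank(M_{q-1}∘⋯∘M_p): M ≅ I[1,1], I[1,4], I[1,6], I[3,3]^2, I[6,6].
μ_θ-semistable layers: μ^(1)=7; μ^(2)=5; μ^(3)=-1; μ^(4)=-11/3; μ^(5)=-4

((0, 0, 0, 0, 0, 2); (1, 0, 2, 0, 0, 0); (0, 0, 1, 1, 0, 0); (0, 0, 1, 1, 1, 0); (2, 2, 0, 0, 0, 0))


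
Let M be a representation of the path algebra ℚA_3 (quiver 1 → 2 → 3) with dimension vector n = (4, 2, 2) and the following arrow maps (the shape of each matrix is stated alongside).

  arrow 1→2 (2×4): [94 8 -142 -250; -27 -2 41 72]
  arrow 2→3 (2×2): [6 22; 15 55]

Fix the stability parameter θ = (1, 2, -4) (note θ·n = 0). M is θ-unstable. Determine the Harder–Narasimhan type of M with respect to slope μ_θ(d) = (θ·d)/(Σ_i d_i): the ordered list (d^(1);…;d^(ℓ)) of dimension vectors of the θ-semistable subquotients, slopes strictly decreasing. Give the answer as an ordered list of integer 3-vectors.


Interval decomposition of M: I[1,1]^2, I[1,2], I[1,3], I[3,3].
HN type (ℓ=4): μ^(1)=2; μ^(2)=1; μ^(3)=-1/3; μ^(4)=-4

((0, 1, 0); (3, 0, 0); (1, 1, 1); (0, 0, 1))


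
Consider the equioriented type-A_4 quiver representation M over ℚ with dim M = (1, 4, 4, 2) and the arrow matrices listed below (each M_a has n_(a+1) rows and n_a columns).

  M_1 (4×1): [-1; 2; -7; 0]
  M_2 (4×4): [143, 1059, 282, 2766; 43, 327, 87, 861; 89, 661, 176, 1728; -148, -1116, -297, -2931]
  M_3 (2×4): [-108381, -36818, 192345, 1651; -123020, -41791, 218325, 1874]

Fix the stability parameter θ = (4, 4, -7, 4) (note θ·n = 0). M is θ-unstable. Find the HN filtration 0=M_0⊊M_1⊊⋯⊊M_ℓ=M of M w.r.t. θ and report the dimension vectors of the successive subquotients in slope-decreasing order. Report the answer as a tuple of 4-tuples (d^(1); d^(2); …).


Interval decomposition of M: I[1,4], I[2,2]^2, I[2,3], I[3,3], I[3,4].
HN type (ℓ=4): μ^(1)=4; μ^(2)=1/3; μ^(3)=-3/2; μ^(4)=-7

((0, 2, 0, 2); (1, 1, 1, 0); (0, 1, 1, 0); (0, 0, 2, 0))


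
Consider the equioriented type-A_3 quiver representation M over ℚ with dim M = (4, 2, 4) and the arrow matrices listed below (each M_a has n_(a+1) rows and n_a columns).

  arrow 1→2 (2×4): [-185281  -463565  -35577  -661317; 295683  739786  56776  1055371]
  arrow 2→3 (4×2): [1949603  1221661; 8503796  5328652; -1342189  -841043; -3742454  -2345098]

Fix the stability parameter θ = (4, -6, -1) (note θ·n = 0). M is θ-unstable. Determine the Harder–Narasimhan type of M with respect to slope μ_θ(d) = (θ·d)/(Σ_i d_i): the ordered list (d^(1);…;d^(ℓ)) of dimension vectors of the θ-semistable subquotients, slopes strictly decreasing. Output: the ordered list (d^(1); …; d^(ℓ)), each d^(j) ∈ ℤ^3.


Interval decomposition of M: I[1,1]^2, I[1,2], I[1,3], I[3,3]^3.
HN type (ℓ=2): μ^(1)=4; μ^(2)=-1

((2, 0, 0); (2, 2, 4))


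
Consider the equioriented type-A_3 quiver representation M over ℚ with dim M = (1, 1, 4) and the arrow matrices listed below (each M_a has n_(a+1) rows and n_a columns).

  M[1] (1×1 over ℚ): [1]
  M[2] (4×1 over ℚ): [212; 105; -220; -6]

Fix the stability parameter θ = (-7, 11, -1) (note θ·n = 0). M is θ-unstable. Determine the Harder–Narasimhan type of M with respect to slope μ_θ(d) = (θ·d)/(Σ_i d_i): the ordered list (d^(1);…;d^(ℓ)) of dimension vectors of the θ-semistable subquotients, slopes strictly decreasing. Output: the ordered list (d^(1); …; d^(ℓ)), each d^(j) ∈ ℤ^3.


Barcode: M ≅ I[1,3], I[3,3]^3. HN layers by μ_θ (3 steps, strictly decreasing):
  μ^(1)=5; μ^(2)=-1; μ^(3)=-7

((0, 1, 1); (0, 0, 3); (1, 0, 0))


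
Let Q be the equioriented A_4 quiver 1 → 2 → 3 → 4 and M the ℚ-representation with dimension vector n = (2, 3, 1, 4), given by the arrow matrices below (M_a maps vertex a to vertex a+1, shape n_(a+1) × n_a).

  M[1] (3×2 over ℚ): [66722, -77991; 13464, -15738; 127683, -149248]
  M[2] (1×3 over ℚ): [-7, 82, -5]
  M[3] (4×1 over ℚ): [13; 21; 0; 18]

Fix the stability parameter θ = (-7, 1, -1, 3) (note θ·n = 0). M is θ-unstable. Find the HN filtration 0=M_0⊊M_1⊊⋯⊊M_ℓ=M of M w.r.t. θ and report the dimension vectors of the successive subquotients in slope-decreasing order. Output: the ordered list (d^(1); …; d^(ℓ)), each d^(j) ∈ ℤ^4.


Interval decomposition of M: I[1,2], I[1,4], I[2,2], I[4,4]^3.
HN type (ℓ=4): μ^(1)=3; μ^(2)=1; μ^(3)=0; μ^(4)=-7

((0, 0, 0, 4); (0, 2, 0, 0); (0, 1, 1, 0); (2, 0, 0, 0))


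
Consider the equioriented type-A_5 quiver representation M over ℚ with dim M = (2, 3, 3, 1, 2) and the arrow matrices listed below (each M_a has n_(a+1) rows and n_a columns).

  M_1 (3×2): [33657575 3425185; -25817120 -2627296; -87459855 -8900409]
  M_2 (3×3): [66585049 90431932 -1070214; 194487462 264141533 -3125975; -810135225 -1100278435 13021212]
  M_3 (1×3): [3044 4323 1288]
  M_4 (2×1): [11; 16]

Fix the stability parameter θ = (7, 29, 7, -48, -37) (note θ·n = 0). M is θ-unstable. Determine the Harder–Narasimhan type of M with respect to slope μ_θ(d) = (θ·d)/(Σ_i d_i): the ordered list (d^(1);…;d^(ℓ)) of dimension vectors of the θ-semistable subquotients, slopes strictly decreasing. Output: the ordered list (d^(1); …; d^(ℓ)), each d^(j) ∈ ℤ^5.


Via rank(M_{q-1}∘⋯∘M_p): M ≅ I[1,1], I[1,5], I[2,3]^2, I[5,5].
μ_θ-semistable layers: μ^(1)=18; μ^(2)=7; μ^(3)=-42/5; μ^(4)=-37

((0, 2, 2, 0, 0); (1, 0, 0, 0, 0); (1, 1, 1, 1, 1); (0, 0, 0, 0, 1))


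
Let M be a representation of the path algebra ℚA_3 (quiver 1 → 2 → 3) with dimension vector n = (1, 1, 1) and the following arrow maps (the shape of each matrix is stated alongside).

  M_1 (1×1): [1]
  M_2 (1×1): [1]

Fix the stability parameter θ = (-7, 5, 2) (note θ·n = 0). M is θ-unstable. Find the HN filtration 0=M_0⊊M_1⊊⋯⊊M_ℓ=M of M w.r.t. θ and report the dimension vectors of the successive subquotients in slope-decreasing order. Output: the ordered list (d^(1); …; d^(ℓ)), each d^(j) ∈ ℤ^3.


Barcode: M ≅ I[1,3]. HN layers by μ_θ (2 steps, strictly decreasing):
  μ^(1)=7/2; μ^(2)=-7

((0, 1, 1); (1, 0, 0))


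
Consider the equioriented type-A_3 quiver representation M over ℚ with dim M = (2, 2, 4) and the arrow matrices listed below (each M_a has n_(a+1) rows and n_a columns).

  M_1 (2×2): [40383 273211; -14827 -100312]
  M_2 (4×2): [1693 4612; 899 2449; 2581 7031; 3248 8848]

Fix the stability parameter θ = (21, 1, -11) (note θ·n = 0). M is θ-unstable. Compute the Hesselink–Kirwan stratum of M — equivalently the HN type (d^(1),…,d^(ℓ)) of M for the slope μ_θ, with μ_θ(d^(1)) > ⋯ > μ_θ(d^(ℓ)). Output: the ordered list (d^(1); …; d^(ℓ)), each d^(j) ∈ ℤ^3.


Interval decomposition of M: I[1,3]^2, I[3,3]^2.
HN type (ℓ=2): μ^(1)=11/3; μ^(2)=-11

((2, 2, 2); (0, 0, 2))


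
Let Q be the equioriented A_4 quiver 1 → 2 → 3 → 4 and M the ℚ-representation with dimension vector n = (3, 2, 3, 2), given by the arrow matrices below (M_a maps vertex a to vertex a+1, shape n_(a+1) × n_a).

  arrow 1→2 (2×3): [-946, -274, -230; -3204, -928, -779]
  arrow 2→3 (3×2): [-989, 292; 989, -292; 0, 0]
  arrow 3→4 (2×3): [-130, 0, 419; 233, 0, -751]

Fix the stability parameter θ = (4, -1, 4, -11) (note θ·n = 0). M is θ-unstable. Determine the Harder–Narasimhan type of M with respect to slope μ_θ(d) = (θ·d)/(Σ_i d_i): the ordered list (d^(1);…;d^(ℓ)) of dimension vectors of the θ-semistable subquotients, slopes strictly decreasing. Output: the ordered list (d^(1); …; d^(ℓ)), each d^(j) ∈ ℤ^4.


Interval decomposition of M: I[1,1], I[1,2], I[1,4], I[3,3], I[3,4].
HN type (ℓ=4): μ^(1)=4; μ^(2)=3/2; μ^(3)=-1; μ^(4)=-7/2

((1, 0, 1, 0); (1, 1, 0, 0); (1, 1, 1, 1); (0, 0, 1, 1))


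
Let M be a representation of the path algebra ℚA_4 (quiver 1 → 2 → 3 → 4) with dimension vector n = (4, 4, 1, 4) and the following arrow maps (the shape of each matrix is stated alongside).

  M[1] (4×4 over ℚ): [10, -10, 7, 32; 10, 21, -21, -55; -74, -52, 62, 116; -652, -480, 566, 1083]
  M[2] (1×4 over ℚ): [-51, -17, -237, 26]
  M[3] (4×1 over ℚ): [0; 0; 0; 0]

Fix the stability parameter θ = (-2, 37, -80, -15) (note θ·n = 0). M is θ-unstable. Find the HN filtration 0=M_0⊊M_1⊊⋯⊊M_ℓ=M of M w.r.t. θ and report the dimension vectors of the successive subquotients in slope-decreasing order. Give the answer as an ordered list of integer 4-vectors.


Via rank(M_{q-1}∘⋯∘M_p): M ≅ I[1,2]^3, I[1,3], I[4,4]^4.
μ_θ-semistable layers: μ^(1)=37; μ^(2)=-2; μ^(3)=-15

((0, 3, 0, 0); (3, 0, 0, 0); (1, 1, 1, 4))


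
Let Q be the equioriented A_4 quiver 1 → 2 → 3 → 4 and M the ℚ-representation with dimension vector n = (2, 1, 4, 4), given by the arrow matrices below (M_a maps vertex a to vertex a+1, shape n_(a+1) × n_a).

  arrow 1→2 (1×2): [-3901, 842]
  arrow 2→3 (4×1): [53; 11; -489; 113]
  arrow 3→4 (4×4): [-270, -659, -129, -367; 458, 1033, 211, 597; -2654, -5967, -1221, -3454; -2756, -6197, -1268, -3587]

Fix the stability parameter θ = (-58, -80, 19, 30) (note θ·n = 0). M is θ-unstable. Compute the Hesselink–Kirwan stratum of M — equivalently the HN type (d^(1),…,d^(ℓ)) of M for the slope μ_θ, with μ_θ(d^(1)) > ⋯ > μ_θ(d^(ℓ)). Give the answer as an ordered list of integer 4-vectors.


Barcode: M ≅ I[1,1], I[1,4], I[3,3], I[3,4]^2, I[4,4]. HN layers by μ_θ (4 steps, strictly decreasing):
  μ^(1)=30; μ^(2)=19; μ^(3)=-58; μ^(4)=-69

((0, 0, 0, 4); (0, 0, 4, 0); (1, 0, 0, 0); (1, 1, 0, 0))


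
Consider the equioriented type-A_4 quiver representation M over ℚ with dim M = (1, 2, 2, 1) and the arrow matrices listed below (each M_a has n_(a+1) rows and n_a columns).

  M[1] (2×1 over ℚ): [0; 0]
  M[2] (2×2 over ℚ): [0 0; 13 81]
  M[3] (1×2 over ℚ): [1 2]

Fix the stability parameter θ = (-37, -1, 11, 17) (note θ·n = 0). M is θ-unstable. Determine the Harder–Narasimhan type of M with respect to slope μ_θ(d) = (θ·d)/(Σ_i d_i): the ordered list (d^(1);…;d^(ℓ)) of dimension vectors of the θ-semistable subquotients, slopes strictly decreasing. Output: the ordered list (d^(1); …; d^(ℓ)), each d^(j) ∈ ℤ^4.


Via rank(M_{q-1}∘⋯∘M_p): M ≅ I[1,1], I[2,2], I[2,4], I[3,3].
μ_θ-semistable layers: μ^(1)=17; μ^(2)=11; μ^(3)=-1; μ^(4)=-37

((0, 0, 0, 1); (0, 0, 2, 0); (0, 2, 0, 0); (1, 0, 0, 0))


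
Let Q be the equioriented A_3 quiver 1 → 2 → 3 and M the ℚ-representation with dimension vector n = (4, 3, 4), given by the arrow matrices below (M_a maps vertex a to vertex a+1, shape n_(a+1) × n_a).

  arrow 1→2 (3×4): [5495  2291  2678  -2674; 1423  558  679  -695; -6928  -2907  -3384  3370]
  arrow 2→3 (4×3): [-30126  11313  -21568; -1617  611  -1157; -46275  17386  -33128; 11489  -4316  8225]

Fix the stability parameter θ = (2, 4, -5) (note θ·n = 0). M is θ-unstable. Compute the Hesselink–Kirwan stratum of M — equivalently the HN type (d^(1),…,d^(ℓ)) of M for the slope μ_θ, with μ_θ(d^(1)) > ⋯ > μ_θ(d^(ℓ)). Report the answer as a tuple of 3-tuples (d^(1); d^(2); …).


Via rank(M_{q-1}∘⋯∘M_p): M ≅ I[1,1], I[1,3]^3, I[3,3].
μ_θ-semistable layers: μ^(1)=2; μ^(2)=1/3; μ^(3)=-5

((1, 0, 0); (3, 3, 3); (0, 0, 1))


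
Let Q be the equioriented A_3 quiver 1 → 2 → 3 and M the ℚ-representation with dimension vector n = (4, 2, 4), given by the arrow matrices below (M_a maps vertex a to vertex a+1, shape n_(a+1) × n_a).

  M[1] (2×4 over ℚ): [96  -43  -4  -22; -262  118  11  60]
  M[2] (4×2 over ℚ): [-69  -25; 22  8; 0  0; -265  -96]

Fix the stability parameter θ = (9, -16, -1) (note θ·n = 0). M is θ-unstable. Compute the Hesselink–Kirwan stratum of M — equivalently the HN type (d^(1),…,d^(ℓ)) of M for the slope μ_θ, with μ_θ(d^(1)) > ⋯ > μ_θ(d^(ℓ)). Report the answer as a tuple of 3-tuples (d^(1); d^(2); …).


Interval decomposition of M: I[1,1]^2, I[1,3]^2, I[3,3]^2.
HN type (ℓ=3): μ^(1)=9; μ^(2)=-1; μ^(3)=-7/2

((2, 0, 0); (0, 0, 4); (2, 2, 0))


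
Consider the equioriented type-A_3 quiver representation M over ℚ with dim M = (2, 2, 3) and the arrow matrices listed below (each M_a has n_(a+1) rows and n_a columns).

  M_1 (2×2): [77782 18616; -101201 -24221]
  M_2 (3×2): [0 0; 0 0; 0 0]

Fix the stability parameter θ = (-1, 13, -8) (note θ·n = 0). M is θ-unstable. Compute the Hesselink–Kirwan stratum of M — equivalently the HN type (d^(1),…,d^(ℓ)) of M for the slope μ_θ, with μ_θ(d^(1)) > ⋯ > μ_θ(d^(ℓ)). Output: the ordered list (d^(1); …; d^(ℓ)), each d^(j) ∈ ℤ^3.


Via rank(M_{q-1}∘⋯∘M_p): M ≅ I[1,2]^2, I[3,3]^3.
μ_θ-semistable layers: μ^(1)=13; μ^(2)=-1; μ^(3)=-8

((0, 2, 0); (2, 0, 0); (0, 0, 3))


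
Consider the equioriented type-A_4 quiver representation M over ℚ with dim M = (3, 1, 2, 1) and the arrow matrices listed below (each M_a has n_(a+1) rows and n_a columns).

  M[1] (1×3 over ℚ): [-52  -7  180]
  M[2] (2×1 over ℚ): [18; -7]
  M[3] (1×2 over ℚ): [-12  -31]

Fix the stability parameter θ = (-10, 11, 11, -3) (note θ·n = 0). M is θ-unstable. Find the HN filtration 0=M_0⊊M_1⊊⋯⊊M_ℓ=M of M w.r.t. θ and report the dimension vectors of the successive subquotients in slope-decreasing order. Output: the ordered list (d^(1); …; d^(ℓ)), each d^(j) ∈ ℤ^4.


Via rank(M_{q-1}∘⋯∘M_p): M ≅ I[1,1]^2, I[1,4], I[3,3].
μ_θ-semistable layers: μ^(1)=11; μ^(2)=19/3; μ^(3)=-10

((0, 0, 1, 0); (0, 1, 1, 1); (3, 0, 0, 0))


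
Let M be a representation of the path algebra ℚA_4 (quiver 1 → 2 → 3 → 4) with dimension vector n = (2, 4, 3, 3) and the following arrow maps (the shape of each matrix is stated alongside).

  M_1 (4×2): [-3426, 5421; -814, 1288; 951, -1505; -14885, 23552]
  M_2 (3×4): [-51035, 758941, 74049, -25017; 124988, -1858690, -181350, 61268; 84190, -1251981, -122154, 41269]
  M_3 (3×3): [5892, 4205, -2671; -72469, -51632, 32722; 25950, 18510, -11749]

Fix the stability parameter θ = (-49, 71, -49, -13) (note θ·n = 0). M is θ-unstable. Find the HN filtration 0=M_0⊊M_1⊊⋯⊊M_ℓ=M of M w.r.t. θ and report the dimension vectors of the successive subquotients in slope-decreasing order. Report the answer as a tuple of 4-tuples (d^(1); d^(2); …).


Via rank(M_{q-1}∘⋯∘M_p): M ≅ I[1,4]^2, I[2,2], I[2,4].
μ_θ-semistable layers: μ^(1)=71; μ^(2)=3; μ^(3)=-49

((0, 1, 0, 0); (0, 3, 3, 3); (2, 0, 0, 0))


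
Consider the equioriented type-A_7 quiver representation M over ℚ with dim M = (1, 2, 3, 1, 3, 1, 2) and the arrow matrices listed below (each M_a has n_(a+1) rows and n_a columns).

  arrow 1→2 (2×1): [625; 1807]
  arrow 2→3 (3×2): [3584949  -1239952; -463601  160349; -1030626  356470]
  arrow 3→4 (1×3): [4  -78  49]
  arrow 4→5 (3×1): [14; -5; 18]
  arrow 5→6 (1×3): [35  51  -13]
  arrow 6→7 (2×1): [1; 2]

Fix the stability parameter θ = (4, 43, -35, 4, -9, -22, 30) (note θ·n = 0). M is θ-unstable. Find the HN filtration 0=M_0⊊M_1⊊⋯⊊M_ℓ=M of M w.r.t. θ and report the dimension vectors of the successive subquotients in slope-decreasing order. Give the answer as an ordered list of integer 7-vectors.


Barcode: M ≅ I[1,3], I[2,3], I[3,7], I[5,5]^2, I[7,7]. HN layers by μ_θ (4 steps, strictly decreasing):
  μ^(1)=30; μ^(2)=4; μ^(3)=-9; μ^(4)=-35

((0, 0, 0, 0, 0, 0, 2); (1, 2, 2, 0, 0, 0, 0); (0, 0, 0, 1, 3, 1, 0); (0, 0, 1, 0, 0, 0, 0))


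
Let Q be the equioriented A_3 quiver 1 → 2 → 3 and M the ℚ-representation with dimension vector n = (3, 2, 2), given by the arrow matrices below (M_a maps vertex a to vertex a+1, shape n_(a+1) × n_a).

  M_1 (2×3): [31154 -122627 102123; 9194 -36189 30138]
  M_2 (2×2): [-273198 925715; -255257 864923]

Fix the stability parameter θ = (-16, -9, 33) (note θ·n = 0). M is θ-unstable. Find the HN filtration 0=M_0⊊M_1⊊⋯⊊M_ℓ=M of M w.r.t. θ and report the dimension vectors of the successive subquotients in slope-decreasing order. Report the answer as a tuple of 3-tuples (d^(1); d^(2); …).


Via rank(M_{q-1}∘⋯∘M_p): M ≅ I[1,1], I[1,3]^2.
μ_θ-semistable layers: μ^(1)=33; μ^(2)=-9; μ^(3)=-16

((0, 0, 2); (0, 2, 0); (3, 0, 0))


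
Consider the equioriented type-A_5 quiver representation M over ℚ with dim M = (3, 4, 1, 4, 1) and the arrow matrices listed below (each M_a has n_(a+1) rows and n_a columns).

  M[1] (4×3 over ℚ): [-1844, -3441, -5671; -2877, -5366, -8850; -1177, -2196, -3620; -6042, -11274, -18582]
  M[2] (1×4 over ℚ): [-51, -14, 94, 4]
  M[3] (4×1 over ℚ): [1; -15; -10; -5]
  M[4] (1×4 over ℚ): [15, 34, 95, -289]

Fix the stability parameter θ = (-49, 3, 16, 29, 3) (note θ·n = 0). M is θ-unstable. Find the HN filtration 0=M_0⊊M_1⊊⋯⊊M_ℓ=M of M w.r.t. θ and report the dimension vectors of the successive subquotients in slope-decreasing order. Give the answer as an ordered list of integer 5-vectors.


Interval decomposition of M: I[1,1], I[1,2], I[1,4], I[2,2]^2, I[4,4]^2, I[4,5].
HN type (ℓ=4): μ^(1)=29; μ^(2)=16; μ^(3)=3; μ^(4)=-49

((0, 0, 0, 3, 0); (0, 0, 1, 1, 1); (0, 4, 0, 0, 0); (3, 0, 0, 0, 0))


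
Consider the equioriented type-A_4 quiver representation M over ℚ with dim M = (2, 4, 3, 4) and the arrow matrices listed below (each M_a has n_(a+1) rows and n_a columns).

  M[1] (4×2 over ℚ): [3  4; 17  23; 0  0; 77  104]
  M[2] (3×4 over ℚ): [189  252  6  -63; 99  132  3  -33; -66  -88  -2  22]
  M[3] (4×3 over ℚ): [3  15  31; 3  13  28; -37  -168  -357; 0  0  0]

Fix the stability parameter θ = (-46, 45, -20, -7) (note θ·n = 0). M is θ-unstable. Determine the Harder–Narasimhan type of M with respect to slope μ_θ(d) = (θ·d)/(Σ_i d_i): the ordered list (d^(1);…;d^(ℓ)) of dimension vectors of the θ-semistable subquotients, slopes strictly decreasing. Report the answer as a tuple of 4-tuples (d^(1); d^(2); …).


Interval decomposition of M: I[1,2]^2, I[2,4]^2, I[3,4], I[4,4].
HN type (ℓ=5): μ^(1)=45; μ^(2)=6; μ^(3)=-7; μ^(4)=-20; μ^(5)=-46

((0, 2, 0, 0); (0, 2, 2, 2); (0, 0, 0, 2); (0, 0, 1, 0); (2, 0, 0, 0))


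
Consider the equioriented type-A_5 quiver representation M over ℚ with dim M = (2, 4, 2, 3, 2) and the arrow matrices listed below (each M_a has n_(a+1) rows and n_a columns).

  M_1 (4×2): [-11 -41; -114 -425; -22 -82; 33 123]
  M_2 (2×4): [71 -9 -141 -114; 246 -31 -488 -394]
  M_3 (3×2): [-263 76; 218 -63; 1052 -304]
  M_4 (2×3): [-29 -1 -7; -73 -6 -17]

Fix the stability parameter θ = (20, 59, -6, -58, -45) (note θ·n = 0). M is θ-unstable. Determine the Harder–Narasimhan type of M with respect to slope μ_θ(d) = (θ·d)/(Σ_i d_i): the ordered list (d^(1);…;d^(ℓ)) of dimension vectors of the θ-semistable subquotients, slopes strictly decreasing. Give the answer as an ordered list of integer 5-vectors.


Interval decomposition of M: I[1,5]^2, I[2,2]^2, I[4,4].
HN type (ℓ=3): μ^(1)=59; μ^(2)=-6; μ^(3)=-58

((0, 2, 0, 0, 0); (2, 2, 2, 2, 2); (0, 0, 0, 1, 0))


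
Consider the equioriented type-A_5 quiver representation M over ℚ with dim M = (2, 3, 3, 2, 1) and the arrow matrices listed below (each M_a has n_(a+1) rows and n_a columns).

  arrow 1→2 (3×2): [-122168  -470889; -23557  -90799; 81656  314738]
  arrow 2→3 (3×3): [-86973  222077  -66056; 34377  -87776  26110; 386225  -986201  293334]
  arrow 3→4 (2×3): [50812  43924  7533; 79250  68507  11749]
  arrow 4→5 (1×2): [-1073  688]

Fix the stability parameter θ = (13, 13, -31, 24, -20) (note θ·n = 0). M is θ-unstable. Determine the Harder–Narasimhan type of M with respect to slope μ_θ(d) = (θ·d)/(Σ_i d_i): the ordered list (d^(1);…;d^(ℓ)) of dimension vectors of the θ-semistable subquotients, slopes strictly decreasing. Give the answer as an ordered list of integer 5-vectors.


Barcode: M ≅ I[1,4], I[1,5], I[2,3]. HN layers by μ_θ (4 steps, strictly decreasing):
  μ^(1)=24; μ^(2)=2; μ^(3)=-5/3; μ^(4)=-9

((0, 0, 0, 1, 0); (0, 0, 0, 1, 1); (2, 2, 2, 0, 0); (0, 1, 1, 0, 0))


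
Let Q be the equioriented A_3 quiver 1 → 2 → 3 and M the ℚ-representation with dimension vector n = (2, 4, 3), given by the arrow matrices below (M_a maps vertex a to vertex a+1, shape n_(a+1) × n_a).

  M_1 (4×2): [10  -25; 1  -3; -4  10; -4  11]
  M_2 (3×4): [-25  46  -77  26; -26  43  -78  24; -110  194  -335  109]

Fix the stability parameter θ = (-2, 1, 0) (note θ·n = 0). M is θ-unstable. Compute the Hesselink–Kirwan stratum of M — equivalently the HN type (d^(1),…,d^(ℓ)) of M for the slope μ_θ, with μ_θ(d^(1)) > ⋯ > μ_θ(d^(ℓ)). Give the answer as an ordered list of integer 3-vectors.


Via rank(M_{q-1}∘⋯∘M_p): M ≅ I[1,3]^2, I[2,2], I[2,3].
μ_θ-semistable layers: μ^(1)=1; μ^(2)=1/2; μ^(3)=-2

((0, 1, 0); (0, 3, 3); (2, 0, 0))


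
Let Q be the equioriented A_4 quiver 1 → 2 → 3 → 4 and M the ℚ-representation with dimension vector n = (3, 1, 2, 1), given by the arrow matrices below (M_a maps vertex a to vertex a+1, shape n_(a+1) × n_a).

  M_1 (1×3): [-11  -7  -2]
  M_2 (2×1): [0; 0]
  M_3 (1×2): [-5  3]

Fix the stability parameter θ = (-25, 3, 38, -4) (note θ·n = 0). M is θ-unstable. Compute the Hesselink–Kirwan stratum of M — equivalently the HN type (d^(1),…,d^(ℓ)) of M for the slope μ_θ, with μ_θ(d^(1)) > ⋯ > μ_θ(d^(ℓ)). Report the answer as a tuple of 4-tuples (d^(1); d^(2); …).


Barcode: M ≅ I[1,1]^2, I[1,2], I[3,3], I[3,4]. HN layers by μ_θ (4 steps, strictly decreasing):
  μ^(1)=38; μ^(2)=17; μ^(3)=3; μ^(4)=-25

((0, 0, 1, 0); (0, 0, 1, 1); (0, 1, 0, 0); (3, 0, 0, 0))


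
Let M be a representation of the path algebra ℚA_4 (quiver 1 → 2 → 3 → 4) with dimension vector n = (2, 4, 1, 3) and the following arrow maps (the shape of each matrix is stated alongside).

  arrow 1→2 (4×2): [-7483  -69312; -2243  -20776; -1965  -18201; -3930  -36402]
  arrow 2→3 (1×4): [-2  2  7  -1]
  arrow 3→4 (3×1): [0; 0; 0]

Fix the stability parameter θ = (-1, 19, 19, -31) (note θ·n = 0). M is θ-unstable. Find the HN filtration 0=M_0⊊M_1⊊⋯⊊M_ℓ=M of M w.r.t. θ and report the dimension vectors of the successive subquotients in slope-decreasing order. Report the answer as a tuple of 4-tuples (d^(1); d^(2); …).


Via rank(M_{q-1}∘⋯∘M_p): M ≅ I[1,2], I[1,3], I[2,2]^2, I[4,4]^3.
μ_θ-semistable layers: μ^(1)=19; μ^(2)=-1; μ^(3)=-31

((0, 4, 1, 0); (2, 0, 0, 0); (0, 0, 0, 3))


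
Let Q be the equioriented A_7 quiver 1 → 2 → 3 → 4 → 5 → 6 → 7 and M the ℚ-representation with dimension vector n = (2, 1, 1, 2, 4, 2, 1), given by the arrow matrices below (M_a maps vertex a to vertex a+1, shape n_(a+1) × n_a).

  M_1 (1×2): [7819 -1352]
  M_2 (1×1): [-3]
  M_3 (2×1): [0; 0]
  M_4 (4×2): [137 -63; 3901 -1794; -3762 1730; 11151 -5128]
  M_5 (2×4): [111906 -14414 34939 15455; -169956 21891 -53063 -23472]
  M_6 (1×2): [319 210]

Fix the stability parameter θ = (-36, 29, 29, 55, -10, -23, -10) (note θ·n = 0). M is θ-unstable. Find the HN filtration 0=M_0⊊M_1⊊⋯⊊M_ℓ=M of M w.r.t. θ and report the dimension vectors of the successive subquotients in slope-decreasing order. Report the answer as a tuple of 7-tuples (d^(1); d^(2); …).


Interval decomposition of M: I[1,1], I[1,3], I[4,6], I[4,7], I[5,5]^2.
HN type (ℓ=5): μ^(1)=29; μ^(2)=22/3; μ^(3)=3; μ^(4)=-10; μ^(5)=-36

((0, 1, 1, 0, 0, 0, 0); (0, 0, 0, 1, 1, 1, 0); (0, 0, 0, 1, 1, 1, 1); (0, 0, 0, 0, 2, 0, 0); (2, 0, 0, 0, 0, 0, 0))


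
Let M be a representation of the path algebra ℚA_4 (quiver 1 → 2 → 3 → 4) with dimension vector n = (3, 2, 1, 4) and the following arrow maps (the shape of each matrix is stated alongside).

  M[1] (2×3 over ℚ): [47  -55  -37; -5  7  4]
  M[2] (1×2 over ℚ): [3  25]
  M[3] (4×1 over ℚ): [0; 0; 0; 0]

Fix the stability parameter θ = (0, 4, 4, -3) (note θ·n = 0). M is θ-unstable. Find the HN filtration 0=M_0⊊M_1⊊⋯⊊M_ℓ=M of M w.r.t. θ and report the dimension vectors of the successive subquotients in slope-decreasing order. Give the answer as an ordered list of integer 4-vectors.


Barcode: M ≅ I[1,1], I[1,2], I[1,3], I[4,4]^4. HN layers by μ_θ (3 steps, strictly decreasing):
  μ^(1)=4; μ^(2)=0; μ^(3)=-3

((0, 2, 1, 0); (3, 0, 0, 0); (0, 0, 0, 4))


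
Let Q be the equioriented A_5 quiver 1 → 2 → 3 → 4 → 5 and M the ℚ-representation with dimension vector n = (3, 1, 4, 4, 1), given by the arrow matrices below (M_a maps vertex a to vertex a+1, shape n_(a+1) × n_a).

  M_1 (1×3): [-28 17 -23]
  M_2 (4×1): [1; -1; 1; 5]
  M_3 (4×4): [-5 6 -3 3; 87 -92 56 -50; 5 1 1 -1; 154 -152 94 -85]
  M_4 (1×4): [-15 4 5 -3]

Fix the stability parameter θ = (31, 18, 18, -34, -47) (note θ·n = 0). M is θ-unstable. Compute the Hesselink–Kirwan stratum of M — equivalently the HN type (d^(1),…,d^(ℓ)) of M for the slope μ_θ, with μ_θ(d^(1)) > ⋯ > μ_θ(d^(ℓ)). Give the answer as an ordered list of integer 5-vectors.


Interval decomposition of M: I[1,1]^2, I[1,4], I[3,4]^2, I[3,5].
HN type (ℓ=4): μ^(1)=31; μ^(2)=33/4; μ^(3)=-8; μ^(4)=-21

((2, 0, 0, 0, 0); (1, 1, 1, 1, 0); (0, 0, 2, 2, 0); (0, 0, 1, 1, 1))


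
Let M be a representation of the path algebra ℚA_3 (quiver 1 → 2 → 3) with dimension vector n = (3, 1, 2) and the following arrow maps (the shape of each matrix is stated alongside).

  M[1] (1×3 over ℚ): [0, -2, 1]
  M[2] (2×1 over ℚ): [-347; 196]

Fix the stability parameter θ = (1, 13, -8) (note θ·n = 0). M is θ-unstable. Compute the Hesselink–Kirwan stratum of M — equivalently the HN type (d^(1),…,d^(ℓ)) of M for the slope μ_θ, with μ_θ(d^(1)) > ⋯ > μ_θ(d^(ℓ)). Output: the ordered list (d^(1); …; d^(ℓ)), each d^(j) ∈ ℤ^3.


Via rank(M_{q-1}∘⋯∘M_p): M ≅ I[1,1]^2, I[1,3], I[3,3].
μ_θ-semistable layers: μ^(1)=5/2; μ^(2)=1; μ^(3)=-8

((0, 1, 1); (3, 0, 0); (0, 0, 1))


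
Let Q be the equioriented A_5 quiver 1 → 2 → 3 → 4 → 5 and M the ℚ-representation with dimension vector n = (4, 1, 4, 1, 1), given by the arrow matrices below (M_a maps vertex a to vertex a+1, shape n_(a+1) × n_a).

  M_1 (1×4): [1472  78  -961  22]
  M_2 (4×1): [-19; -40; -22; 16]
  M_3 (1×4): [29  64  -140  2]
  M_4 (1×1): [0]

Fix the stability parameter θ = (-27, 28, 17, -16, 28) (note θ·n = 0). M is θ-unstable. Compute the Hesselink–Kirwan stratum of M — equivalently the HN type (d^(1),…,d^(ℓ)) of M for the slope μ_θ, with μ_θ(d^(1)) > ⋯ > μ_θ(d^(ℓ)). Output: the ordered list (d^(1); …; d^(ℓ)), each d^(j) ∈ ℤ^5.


Barcode: M ≅ I[1,1]^3, I[1,4], I[3,3]^3, I[5,5]. HN layers by μ_θ (4 steps, strictly decreasing):
  μ^(1)=28; μ^(2)=17; μ^(3)=29/3; μ^(4)=-27

((0, 0, 0, 0, 1); (0, 0, 3, 0, 0); (0, 1, 1, 1, 0); (4, 0, 0, 0, 0))


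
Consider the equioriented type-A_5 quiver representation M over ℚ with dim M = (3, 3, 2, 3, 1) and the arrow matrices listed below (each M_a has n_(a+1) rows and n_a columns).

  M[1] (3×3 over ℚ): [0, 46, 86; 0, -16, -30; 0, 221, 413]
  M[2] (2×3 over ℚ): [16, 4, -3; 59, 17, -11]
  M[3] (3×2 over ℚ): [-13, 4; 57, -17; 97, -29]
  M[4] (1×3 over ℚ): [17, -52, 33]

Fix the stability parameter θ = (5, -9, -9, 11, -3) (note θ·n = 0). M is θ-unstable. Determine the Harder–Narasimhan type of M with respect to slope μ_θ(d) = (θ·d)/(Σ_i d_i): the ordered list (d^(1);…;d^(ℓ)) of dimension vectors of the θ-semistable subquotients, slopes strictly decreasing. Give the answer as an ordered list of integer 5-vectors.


Barcode: M ≅ I[1,1], I[1,4], I[1,5], I[2,2], I[4,4]. HN layers by μ_θ (5 steps, strictly decreasing):
  μ^(1)=11; μ^(2)=5; μ^(3)=4; μ^(4)=-13/3; μ^(5)=-9

((0, 0, 0, 2, 0); (1, 0, 0, 0, 0); (0, 0, 0, 1, 1); (2, 2, 2, 0, 0); (0, 1, 0, 0, 0))


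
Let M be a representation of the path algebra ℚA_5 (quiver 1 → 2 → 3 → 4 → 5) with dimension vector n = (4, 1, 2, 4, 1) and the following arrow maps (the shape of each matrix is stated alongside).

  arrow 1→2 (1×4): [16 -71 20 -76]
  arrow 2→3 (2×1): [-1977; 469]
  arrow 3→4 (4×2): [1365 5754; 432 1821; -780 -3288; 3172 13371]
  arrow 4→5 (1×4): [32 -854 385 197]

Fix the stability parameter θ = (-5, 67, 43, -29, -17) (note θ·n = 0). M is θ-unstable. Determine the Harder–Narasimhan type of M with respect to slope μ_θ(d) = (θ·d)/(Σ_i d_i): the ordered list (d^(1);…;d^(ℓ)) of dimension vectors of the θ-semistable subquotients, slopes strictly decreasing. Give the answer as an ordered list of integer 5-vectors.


Barcode: M ≅ I[1,1]^3, I[1,5], I[3,4], I[4,4]^2. HN layers by μ_θ (4 steps, strictly decreasing):
  μ^(1)=16; μ^(2)=7; μ^(3)=-5; μ^(4)=-29

((0, 1, 1, 1, 1); (0, 0, 1, 1, 0); (4, 0, 0, 0, 0); (0, 0, 0, 2, 0))


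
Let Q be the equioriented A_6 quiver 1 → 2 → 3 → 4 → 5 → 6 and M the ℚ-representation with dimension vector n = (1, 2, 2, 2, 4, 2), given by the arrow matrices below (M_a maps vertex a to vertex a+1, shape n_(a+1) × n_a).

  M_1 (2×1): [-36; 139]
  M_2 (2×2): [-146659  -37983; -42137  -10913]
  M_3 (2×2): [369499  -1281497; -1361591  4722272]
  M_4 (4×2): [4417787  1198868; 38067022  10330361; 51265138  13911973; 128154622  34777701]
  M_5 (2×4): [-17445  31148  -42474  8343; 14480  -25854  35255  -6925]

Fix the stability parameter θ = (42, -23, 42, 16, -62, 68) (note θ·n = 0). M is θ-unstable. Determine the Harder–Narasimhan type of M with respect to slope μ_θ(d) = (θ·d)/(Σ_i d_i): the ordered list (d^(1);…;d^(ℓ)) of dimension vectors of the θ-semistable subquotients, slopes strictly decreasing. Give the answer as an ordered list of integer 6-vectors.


Via rank(M_{q-1}∘⋯∘M_p): M ≅ I[1,6], I[2,6], I[5,5]^2.
μ_θ-semistable layers: μ^(1)=68; μ^(2)=3; μ^(3)=-4/3; μ^(4)=-23; μ^(5)=-62

((0, 0, 0, 0, 0, 2); (1, 1, 1, 1, 1, 0); (0, 0, 1, 1, 1, 0); (0, 1, 0, 0, 0, 0); (0, 0, 0, 0, 2, 0))


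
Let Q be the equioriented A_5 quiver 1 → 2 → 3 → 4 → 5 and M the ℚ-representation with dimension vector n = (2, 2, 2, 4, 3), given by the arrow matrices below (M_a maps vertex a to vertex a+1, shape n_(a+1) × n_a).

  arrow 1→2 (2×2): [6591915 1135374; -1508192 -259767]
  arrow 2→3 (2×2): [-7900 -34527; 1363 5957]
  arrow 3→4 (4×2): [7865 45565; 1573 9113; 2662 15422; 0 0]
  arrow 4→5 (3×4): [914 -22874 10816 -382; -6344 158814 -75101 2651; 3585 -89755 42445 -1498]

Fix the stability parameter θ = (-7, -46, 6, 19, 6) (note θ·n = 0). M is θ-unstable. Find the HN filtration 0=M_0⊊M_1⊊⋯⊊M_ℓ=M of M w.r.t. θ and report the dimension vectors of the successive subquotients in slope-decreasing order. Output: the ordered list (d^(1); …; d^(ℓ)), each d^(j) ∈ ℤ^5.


Barcode: M ≅ I[1,3], I[1,4], I[4,4], I[4,5]^2, I[5,5]. HN layers by μ_θ (4 steps, strictly decreasing):
  μ^(1)=19; μ^(2)=25/2; μ^(3)=6; μ^(4)=-53/2

((0, 0, 0, 2, 0); (0, 0, 0, 2, 2); (0, 0, 2, 0, 1); (2, 2, 0, 0, 0))


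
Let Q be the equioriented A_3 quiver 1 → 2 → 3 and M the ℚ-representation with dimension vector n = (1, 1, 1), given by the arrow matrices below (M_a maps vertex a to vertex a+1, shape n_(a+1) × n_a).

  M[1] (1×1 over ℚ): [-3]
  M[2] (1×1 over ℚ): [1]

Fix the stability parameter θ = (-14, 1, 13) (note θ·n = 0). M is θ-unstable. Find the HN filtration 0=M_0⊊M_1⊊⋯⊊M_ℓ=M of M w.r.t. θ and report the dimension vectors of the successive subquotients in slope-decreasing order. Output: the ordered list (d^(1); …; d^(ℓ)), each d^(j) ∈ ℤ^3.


Barcode: M ≅ I[1,3]. HN layers by μ_θ (3 steps, strictly decreasing):
  μ^(1)=13; μ^(2)=1; μ^(3)=-14

((0, 0, 1); (0, 1, 0); (1, 0, 0))
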